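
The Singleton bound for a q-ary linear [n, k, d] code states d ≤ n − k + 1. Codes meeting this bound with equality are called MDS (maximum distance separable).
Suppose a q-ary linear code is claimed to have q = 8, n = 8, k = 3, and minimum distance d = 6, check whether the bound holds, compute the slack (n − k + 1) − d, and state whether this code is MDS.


Singleton RHS = n − k + 1 = 6, slack = 0, bound satisfied, MDS.

Singleton bound: d ≤ n − k + 1.
Here n = 8, k = 3, so n − k + 1 = 6.
Given d = 6, check d ≤ 6: YES.
Slack = (n − k + 1) − d = 0.
The code is MDS (slack = 0).
Description: the claimed parameters are [8, 3, 6]_8; such a code would be MDS (meets Singleton bound).


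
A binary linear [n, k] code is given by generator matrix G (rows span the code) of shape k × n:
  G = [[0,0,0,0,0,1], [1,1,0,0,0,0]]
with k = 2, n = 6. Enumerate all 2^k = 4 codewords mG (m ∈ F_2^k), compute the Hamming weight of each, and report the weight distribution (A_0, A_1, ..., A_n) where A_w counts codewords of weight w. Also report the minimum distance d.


Weight distribution: A_0 = 1, A_1 = 1, A_2 = 1, A_3 = 1. Minimum distance d = 1.

Enumerate all 2^2 = 4 messages m ∈ F_2^2.
For each, compute codeword c = mG in F_2^6, then tally its weight.
  m = 00 → c = 000000, weight = 0.
  m = 10 → c = 000001, weight = 1.
  m = 01 → c = 110000, weight = 2.
  m = 11 → c = 110001, weight = 3.
Tally weights:
  weight 0: 1 codewords.
  weight 1: 1 codewords.
  weight 2: 1 codewords.
  weight 3: 1 codewords.
Minimum distance d = smallest w > 0 with A_w > 0 = 1.
Sanity: Σ A_w = 4 = 2^2 = 4 ✓.


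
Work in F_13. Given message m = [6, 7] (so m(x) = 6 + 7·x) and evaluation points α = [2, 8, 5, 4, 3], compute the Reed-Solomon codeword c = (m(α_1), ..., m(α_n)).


c = [7, 10, 2, 8, 1]

Message polynomial: m(x) = 6 + 7·x (mod 13).
For each evaluation point α_i, compute m(α_i) mod 13:
  α_1 = 2: Horner steps 7 → 7, so m(2) = 7.
  α_2 = 8: Horner steps 7 → 10, so m(8) = 10.
  α_3 = 5: Horner steps 7 → 2, so m(5) = 2.
  α_4 = 4: Horner steps 7 → 8, so m(4) = 8.
  α_5 = 3: Horner steps 7 → 1, so m(3) = 1.
Codeword c = [7, 10, 2, 8, 1] ∈ F_13^5.


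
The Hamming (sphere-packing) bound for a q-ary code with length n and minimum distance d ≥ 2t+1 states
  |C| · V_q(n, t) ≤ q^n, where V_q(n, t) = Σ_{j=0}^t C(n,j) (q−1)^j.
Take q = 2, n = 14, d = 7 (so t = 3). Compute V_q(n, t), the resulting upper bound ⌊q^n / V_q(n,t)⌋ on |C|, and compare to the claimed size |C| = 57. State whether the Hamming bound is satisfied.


V_q(n, t) = 470, q^n = 16384, Hamming bound = 34, |C| = 57 > bound (violated).

Step 1: Compute V_q(n, t) = Σ_{j=0}^3 C(n, j) (q−1)^j.
  j = 0: C(14,0)·(1)^0 = 1·1 = 1.
  j = 1: C(14,1)·(1)^1 = 14·1 = 14.
  j = 2: C(14,2)·(1)^2 = 91·1 = 91.
  j = 3: C(14,3)·(1)^3 = 364·1 = 364.
  V_q(n, t) = 1 + 14 + 91 + 364 = 470.
Step 2: q^n = 2^14 = 16384.
Step 3: Hamming bound ⌊q^n / V_q(n,t)⌋ = ⌊16384/470⌋ = 34.
Step 4: Compare |C| = 57 to 34: violated.
The claimed |C| lies above the Hamming bound, so no 2-ary code of length 14 with d ≥ 7 can have 57 codewords.


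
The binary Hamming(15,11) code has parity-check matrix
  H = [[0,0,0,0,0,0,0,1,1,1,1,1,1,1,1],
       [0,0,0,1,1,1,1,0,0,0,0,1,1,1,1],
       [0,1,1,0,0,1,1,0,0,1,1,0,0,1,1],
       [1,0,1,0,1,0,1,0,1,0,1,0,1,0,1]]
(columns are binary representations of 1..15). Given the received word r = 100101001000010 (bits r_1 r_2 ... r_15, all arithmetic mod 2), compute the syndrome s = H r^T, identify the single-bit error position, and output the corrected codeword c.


s = (0, 1, 0, 0)^T, error position = 4, corrected codeword c = 100001001000010

Compute s = H r^T mod 2 one row at a time:
  s_1 = 0 + 1 + 0 + 0 + 0 + 0 + 1 + 0 = 2 ≡ 0 (mod 2).
  s_2 = 1 + 0 + 1 + 0 + 0 + 0 + 1 + 0 = 3 ≡ 1 (mod 2).
  s_3 = 0 + 0 + 1 + 0 + 0 + 0 + 1 + 0 = 2 ≡ 0 (mod 2).
  s_4 = 1 + 0 + 0 + 0 + 1 + 0 + 0 + 0 = 2 ≡ 0 (mod 2).
s = (0, 1, 0, 0)^T — this equals column 4 of H (binary 0100), so error is at position 4.
Correct: flip bit 4 of r = 100101001000010 to get c = 100001001000010.


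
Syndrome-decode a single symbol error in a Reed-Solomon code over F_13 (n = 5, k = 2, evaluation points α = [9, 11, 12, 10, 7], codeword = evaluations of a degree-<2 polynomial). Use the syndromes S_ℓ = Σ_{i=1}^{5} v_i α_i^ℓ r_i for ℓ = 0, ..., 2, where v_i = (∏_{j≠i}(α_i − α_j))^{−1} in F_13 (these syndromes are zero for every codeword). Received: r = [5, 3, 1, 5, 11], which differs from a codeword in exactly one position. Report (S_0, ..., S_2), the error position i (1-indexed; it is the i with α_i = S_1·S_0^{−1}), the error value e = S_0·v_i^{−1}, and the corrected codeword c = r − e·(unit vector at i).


S = (11, 8, 7), error at position 1, error magnitude e = 11, c = [7, 3, 1, 5, 11].

Step 1: column multipliers v_i = (∏_{j≠i}(α_i − α_j))^{−1} mod 13.
  i = 1 (α = 9): (9−11)(9−12)(9−10)(9−7) = (−2)·(−3)·(−1)·2 = −12 ≡ 1, so v_1 = 1^{−1} = 1 (mod 13).
  i = 2 (α = 11): (11−9)(11−12)(11−10)(11−7) = 2·(−1)·1·4 = −8 ≡ 5, so v_2 = 5^{−1} = 8 (mod 13).
  i = 3 (α = 12): (12−9)(12−11)(12−10)(12−7) = 3·1·2·5 = 30 ≡ 4, so v_3 = 4^{−1} = 10 (mod 13).
  i = 4 (α = 10): (10−9)(10−11)(10−12)(10−7) = 1·(−1)·(−2)·3 = 6 ≡ 6, so v_4 = 6^{−1} = 11 (mod 13).
  i = 5 (α = 7): (7−9)(7−11)(7−12)(7−10) = (−2)·(−4)·(−5)·(−3) = 120 ≡ 3, so v_5 = 3^{−1} = 9 (mod 13).
  v = [1, 8, 10, 11, 9].
Step 2: syndromes of r = [5, 3, 1, 5, 11] (all sums mod 13).
  S_0 = Σ v_i r_i = 1·5 + 8·3 + 10·1 + 11·5 + 9·11 = 193 ≡ 11.
  S_1 = Σ v_i α_i r_i = 1·9·5 + 8·11·3 + 10·12·1 + 11·10·5 + 9·7·11 = 1672 ≡ 8.
  α_i^2 mod 13 = [3, 4, 1, 9, 10].
  S_2 = Σ v_i α_i^2 r_i = 1·3·5 + 8·4·3 + 10·1·1 + 11·9·5 + 9·10·11 = 1606 ≡ 7.
  S = (11, 8, 7) ≠ 0, so r is not a codeword (an error is present).
Step 3: locate the error. For a single error e at position i, S_ℓ = v_i·e·α_i^ℓ, so α_err = S_1/S_0.
  S_0^{−1} = 11^{−1} = 6 (mod 13), so α_err = 8·6 = 48 ≡ 9 = α_1. Error position i = 1.
  Consistency check: S_2/S_1 = 7·5 = 35 ≡ 9 = α_err ✓ (single-error assumption holds).
Step 4: error magnitude e = S_0/v_1 = S_0·∏_{j≠1}(α_1 − α_j) = 11·1 = 11 ≡ 11 (mod 13).
Step 5: correct position 1: c_1 = r_1 − e = 5 − 11 ≡ 7 (mod 13). Hence c = [7, 3, 1, 5, 11].
  Check: interpolating c through the α_i gives m(x) = 12 + 11·x (degree < 2) with m(α_i) = c_i for every i, so c is indeed a codeword.


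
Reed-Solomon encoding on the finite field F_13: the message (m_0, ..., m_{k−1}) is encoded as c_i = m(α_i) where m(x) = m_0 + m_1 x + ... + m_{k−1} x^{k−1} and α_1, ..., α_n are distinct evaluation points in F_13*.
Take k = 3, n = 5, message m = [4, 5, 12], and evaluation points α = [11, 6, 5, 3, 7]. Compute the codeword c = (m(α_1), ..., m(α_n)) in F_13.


c = [3, 11, 4, 10, 3]

Message polynomial: m(x) = 4 + 5·x + 12·x^2 (mod 13).
For each evaluation point α_i, compute m(α_i) mod 13:
  α_1 = 11: Horner steps 12 → 7 → 3, so m(11) = 3.
  α_2 = 6: Horner steps 12 → 12 → 11, so m(6) = 11.
  α_3 = 5: Horner steps 12 → 0 → 4, so m(5) = 4.
  α_4 = 3: Horner steps 12 → 2 → 10, so m(3) = 10.
  α_5 = 7: Horner steps 12 → 11 → 3, so m(7) = 3.
Codeword c = [3, 11, 4, 10, 3] ∈ F_13^5.


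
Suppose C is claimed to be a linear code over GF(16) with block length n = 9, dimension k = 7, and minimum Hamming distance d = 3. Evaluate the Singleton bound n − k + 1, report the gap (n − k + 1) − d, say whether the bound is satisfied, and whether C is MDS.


Singleton RHS = n − k + 1 = 3, slack = 0, bound satisfied, MDS.

Singleton bound: d ≤ n − k + 1.
Here n = 9, k = 7, so n − k + 1 = 3.
Given d = 3, check d ≤ 3: YES.
Slack = (n − k + 1) − d = 0.
The code is MDS (slack = 0).
Description: the claimed parameters are [9, 7, 3]_16; such a code would be MDS (meets Singleton bound).


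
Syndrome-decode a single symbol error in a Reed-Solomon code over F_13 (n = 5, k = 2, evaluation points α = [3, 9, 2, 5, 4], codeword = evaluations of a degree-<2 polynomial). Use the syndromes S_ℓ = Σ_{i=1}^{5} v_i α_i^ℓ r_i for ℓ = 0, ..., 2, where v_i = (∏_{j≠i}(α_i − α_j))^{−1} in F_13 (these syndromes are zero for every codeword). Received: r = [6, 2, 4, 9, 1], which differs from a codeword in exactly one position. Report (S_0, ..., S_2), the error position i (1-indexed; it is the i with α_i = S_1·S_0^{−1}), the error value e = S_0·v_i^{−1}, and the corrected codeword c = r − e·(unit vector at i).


S = (2, 4, 8), error at position 3, error magnitude e = 6, c = [6, 2, 11, 9, 1].

Step 1: column multipliers v_i = (∏_{j≠i}(α_i − α_j))^{−1} mod 13.
  i = 1 (α = 3): (3−9)(3−2)(3−5)(3−4) = (−6)·1·(−2)·(−1) = −12 ≡ 1, so v_1 = 1^{−1} = 1 (mod 13).
  i = 2 (α = 9): (9−3)(9−2)(9−5)(9−4) = 6·7·4·5 = 840 ≡ 8, so v_2 = 8^{−1} = 5 (mod 13).
  i = 3 (α = 2): (2−3)(2−9)(2−5)(2−4) = (−1)·(−7)·(−3)·(−2) = 42 ≡ 3, so v_3 = 3^{−1} = 9 (mod 13).
  i = 4 (α = 5): (5−3)(5−9)(5−2)(5−4) = 2·(−4)·3·1 = −24 ≡ 2, so v_4 = 2^{−1} = 7 (mod 13).
  i = 5 (α = 4): (4−3)(4−9)(4−2)(4−5) = 1·(−5)·2·(−1) = 10 ≡ 10, so v_5 = 10^{−1} = 4 (mod 13).
  v = [1, 5, 9, 7, 4].
Step 2: syndromes of r = [6, 2, 4, 9, 1] (all sums mod 13).
  S_0 = Σ v_i r_i = 1·6 + 5·2 + 9·4 + 7·9 + 4·1 = 119 ≡ 2.
  S_1 = Σ v_i α_i r_i = 1·3·6 + 5·9·2 + 9·2·4 + 7·5·9 + 4·4·1 = 511 ≡ 4.
  α_i^2 mod 13 = [9, 3, 4, 12, 3].
  S_2 = Σ v_i α_i^2 r_i = 1·9·6 + 5·3·2 + 9·4·4 + 7·12·9 + 4·3·1 = 996 ≡ 8.
  S = (2, 4, 8) ≠ 0, so r is not a codeword (an error is present).
Step 3: locate the error. For a single error e at position i, S_ℓ = v_i·e·α_i^ℓ, so α_err = S_1/S_0.
  S_0^{−1} = 2^{−1} = 7 (mod 13), so α_err = 4·7 = 28 ≡ 2 = α_3. Error position i = 3.
  Consistency check: S_2/S_1 = 8·10 = 80 ≡ 2 = α_err ✓ (single-error assumption holds).
Step 4: error magnitude e = S_0/v_3 = S_0·∏_{j≠3}(α_3 − α_j) = 2·3 = 6 ≡ 6 (mod 13).
Step 5: correct position 3: c_3 = r_3 − e = 4 − 6 ≡ 11 (mod 13). Hence c = [6, 2, 11, 9, 1].
  Check: interpolating c through the α_i gives m(x) = 8 + 8·x (degree < 2) with m(α_i) = c_i for every i, so c is indeed a codeword.


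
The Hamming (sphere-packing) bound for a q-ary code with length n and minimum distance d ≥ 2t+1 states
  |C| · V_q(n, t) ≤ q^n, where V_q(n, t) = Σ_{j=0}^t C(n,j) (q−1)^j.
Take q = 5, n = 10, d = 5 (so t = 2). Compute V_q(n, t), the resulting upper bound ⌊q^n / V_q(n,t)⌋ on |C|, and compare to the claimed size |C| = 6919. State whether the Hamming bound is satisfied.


V_q(n, t) = 761, q^n = 9765625, Hamming bound = 12832, |C| = 6919 ≤ bound (satisfied).

Step 1: Compute V_q(n, t) = Σ_{j=0}^2 C(n, j) (q−1)^j.
  j = 0: C(10,0)·(4)^0 = 1·1 = 1.
  j = 1: C(10,1)·(4)^1 = 10·4 = 40.
  j = 2: C(10,2)·(4)^2 = 45·16 = 720.
  V_q(n, t) = 1 + 40 + 720 = 761.
Step 2: q^n = 5^10 = 9765625.
Step 3: Hamming bound ⌊q^n / V_q(n,t)⌋ = ⌊9765625/761⌋ = 12832.
Step 4: Compare |C| = 6919 to 12832: satisfied.
The claimed |C| lies below the Hamming bound.


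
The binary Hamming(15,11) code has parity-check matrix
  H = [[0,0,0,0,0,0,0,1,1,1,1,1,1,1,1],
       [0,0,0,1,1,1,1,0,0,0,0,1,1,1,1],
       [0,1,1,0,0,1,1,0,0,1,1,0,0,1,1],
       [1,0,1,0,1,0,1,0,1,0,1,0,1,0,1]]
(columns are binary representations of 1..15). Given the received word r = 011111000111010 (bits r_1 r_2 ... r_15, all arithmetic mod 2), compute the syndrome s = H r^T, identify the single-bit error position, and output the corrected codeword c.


s = (0, 1, 0, 1)^T, error position = 5, corrected codeword c = 011101000111010

Compute s = H r^T mod 2 one row at a time:
  s_1 = 0 + 0 + 1 + 1 + 1 + 0 + 1 + 0 = 4 ≡ 0 (mod 2).
  s_2 = 1 + 1 + 1 + 0 + 1 + 0 + 1 + 0 = 5 ≡ 1 (mod 2).
  s_3 = 1 + 1 + 1 + 0 + 1 + 1 + 1 + 0 = 6 ≡ 0 (mod 2).
  s_4 = 0 + 1 + 1 + 0 + 0 + 1 + 0 + 0 = 3 ≡ 1 (mod 2).
s = (0, 1, 0, 1)^T — this equals column 5 of H (binary 0101), so error is at position 5.
Correct: flip bit 5 of r = 011111000111010 to get c = 011101000111010.


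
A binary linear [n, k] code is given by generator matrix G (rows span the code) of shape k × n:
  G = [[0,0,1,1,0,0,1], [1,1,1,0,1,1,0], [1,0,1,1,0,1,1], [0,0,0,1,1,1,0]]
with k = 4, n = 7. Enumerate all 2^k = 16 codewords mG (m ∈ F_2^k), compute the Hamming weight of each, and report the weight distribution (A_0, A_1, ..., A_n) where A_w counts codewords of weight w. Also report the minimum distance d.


Weight distribution: A_0 = 1, A_2 = 1, A_3 = 6, A_4 = 5, A_5 = 2, A_6 = 1. Minimum distance d = 2.

Enumerate all 2^4 = 16 messages m ∈ F_2^4.
For each, compute codeword c = mG in F_2^7, then tally its weight.
  m = 0000 → c = 0000000, weight = 0.
  m = 1000 → c = 0011001, weight = 3.
  m = 0100 → c = 1110110, weight = 5.
  m = 1100 → c = 1101111, weight = 6.
  m = 0010 → c = 1011011, weight = 5.
  m = 1010 → c = 1000010, weight = 2.
  m = 0110 → c = 0101101, weight = 4.
  m = 1110 → c = 0110100, weight = 3.
  m = 0001 → c = 0001110, weight = 3.
  m = 1001 → c = 0010111, weight = 4.
  m = 0101 → c = 1111000, weight = 4.
  m = 1101 → c = 1100001, weight = 3.
  m = 0011 → c = 1010101, weight = 4.
  m = 1011 → c = 1001100, weight = 3.
  m = 0111 → c = 0100011, weight = 3.
  m = 1111 → c = 0111010, weight = 4.
Tally weights:
  weight 0: 1 codewords.
  weight 2: 1 codewords.
  weight 3: 6 codewords.
  weight 4: 5 codewords.
  weight 5: 2 codewords.
  weight 6: 1 codewords.
Minimum distance d = smallest w > 0 with A_w > 0 = 2.
Sanity: Σ A_w = 16 = 2^4 = 16 ✓.


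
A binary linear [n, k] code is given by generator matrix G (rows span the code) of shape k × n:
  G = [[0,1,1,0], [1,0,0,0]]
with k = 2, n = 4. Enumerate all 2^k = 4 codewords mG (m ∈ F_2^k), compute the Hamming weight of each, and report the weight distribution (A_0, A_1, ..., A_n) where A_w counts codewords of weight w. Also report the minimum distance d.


Weight distribution: A_0 = 1, A_1 = 1, A_2 = 1, A_3 = 1. Minimum distance d = 1.

Enumerate all 2^2 = 4 messages m ∈ F_2^2.
For each, compute codeword c = mG in F_2^4, then tally its weight.
  m = 00 → c = 0000, weight = 0.
  m = 10 → c = 0110, weight = 2.
  m = 01 → c = 1000, weight = 1.
  m = 11 → c = 1110, weight = 3.
Tally weights:
  weight 0: 1 codewords.
  weight 1: 1 codewords.
  weight 2: 1 codewords.
  weight 3: 1 codewords.
Minimum distance d = smallest w > 0 with A_w > 0 = 1.
Sanity: Σ A_w = 4 = 2^2 = 4 ✓.


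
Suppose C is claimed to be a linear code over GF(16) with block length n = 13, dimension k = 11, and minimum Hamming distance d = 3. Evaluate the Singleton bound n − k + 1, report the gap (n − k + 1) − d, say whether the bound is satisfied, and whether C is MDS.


Singleton RHS = n − k + 1 = 3, slack = 0, bound satisfied, MDS.

Singleton bound: d ≤ n − k + 1.
Here n = 13, k = 11, so n − k + 1 = 3.
Given d = 3, check d ≤ 3: YES.
Slack = (n − k + 1) − d = 0.
The code is MDS (slack = 0).
Description: the claimed parameters are [13, 11, 3]_16; such a code would be MDS (meets Singleton bound).


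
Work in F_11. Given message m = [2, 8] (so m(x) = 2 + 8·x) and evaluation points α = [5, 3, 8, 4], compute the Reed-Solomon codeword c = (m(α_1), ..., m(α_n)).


c = [9, 4, 0, 1]

Message polynomial: m(x) = 2 + 8·x (mod 11).
For each evaluation point α_i, compute m(α_i) mod 11:
  α_1 = 5: Horner steps 8 → 9, so m(5) = 9.
  α_2 = 3: Horner steps 8 → 4, so m(3) = 4.
  α_3 = 8: Horner steps 8 → 0, so m(8) = 0.
  α_4 = 4: Horner steps 8 → 1, so m(4) = 1.
Codeword c = [9, 4, 0, 1] ∈ F_11^4.


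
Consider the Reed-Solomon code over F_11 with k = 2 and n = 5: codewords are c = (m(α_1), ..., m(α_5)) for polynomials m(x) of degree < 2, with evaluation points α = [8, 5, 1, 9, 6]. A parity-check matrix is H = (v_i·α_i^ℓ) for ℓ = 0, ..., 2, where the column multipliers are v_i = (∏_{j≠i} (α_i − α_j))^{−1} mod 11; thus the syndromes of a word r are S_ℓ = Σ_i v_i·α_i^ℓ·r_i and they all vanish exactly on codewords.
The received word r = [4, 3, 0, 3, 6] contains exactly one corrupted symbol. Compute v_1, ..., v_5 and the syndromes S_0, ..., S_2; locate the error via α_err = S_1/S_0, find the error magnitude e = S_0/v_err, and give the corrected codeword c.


S = (1, 5, 3), error at position 2, error magnitude e = 7, c = [4, 7, 0, 3, 6].

Step 1: column multipliers v_i = (∏_{j≠i}(α_i − α_j))^{−1} mod 11.
  i = 1 (α = 8): (8−5)(8−1)(8−9)(8−6) = 3·7·(−1)·2 = −42 ≡ 2, so v_1 = 2^{−1} = 6 (mod 11).
  i = 2 (α = 5): (5−8)(5−1)(5−9)(5−6) = (−3)·4·(−4)·(−1) = −48 ≡ 7, so v_2 = 7^{−1} = 8 (mod 11).
  i = 3 (α = 1): (1−8)(1−5)(1−9)(1−6) = (−7)·(−4)·(−8)·(−5) = 1120 ≡ 9, so v_3 = 9^{−1} = 5 (mod 11).
  i = 4 (α = 9): (9−8)(9−5)(9−1)(9−6) = 1·4·8·3 = 96 ≡ 8, so v_4 = 8^{−1} = 7 (mod 11).
  i = 5 (α = 6): (6−8)(6−5)(6−1)(6−9) = (−2)·1·5·(−3) = 30 ≡ 8, so v_5 = 8^{−1} = 7 (mod 11).
  v = [6, 8, 5, 7, 7].
Step 2: syndromes of r = [4, 3, 0, 3, 6] (all sums mod 11).
  S_0 = Σ v_i r_i = 6·4 + 8·3 + 5·0 + 7·3 + 7·6 = 111 ≡ 1.
  S_1 = Σ v_i α_i r_i = 6·8·4 + 8·5·3 + 5·1·0 + 7·9·3 + 7·6·6 = 753 ≡ 5.
  α_i^2 mod 11 = [9, 3, 1, 4, 3].
  S_2 = Σ v_i α_i^2 r_i = 6·9·4 + 8·3·3 + 5·1·0 + 7·4·3 + 7·3·6 = 498 ≡ 3.
  S = (1, 5, 3) ≠ 0, so r is not a codeword (an error is present).
Step 3: locate the error. For a single error e at position i, S_ℓ = v_i·e·α_i^ℓ, so α_err = S_1/S_0.
  S_0^{−1} = 1^{−1} = 1 (mod 11), so α_err = 5·1 = 5 ≡ 5 = α_2. Error position i = 2.
  Consistency check: S_2/S_1 = 3·9 = 27 ≡ 5 = α_err ✓ (single-error assumption holds).
Step 4: error magnitude e = S_0/v_2 = S_0·∏_{j≠2}(α_2 − α_j) = 1·7 = 7 ≡ 7 (mod 11).
Step 5: correct position 2: c_2 = r_2 − e = 3 − 7 ≡ 7 (mod 11). Hence c = [4, 7, 0, 3, 6].
  Check: interpolating c through the α_i gives m(x) = 1 + 10·x (degree < 2) with m(α_i) = c_i for every i, so c is indeed a codeword.


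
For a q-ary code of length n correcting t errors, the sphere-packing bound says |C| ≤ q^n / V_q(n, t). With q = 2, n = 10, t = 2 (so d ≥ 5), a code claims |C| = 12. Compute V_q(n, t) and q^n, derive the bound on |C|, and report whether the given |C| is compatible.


V_q(n, t) = 56, q^n = 1024, Hamming bound = 18, |C| = 12 ≤ bound (satisfied).

Step 1: Compute V_q(n, t) = Σ_{j=0}^2 C(n, j) (q−1)^j.
  j = 0: C(10,0)·(1)^0 = 1·1 = 1.
  j = 1: C(10,1)·(1)^1 = 10·1 = 10.
  j = 2: C(10,2)·(1)^2 = 45·1 = 45.
  V_q(n, t) = 1 + 10 + 45 = 56.
Step 2: q^n = 2^10 = 1024.
Step 3: Hamming bound ⌊q^n / V_q(n,t)⌋ = ⌊1024/56⌋ = 18.
Step 4: Compare |C| = 12 to 18: satisfied.
The claimed |C| lies below the Hamming bound.


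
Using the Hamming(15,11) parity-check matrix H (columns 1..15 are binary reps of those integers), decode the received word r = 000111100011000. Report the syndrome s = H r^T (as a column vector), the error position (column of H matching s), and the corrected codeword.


s = (0, 1, 1, 1)^T, error position = 7, corrected codeword c = 000111000011000

Compute s = H r^T mod 2 one row at a time:
  s_1 = 0 + 0 + 0 + 1 + 1 + 0 + 0 + 0 = 2 ≡ 0 (mod 2).
  s_2 = 1 + 1 + 1 + 1 + 1 + 0 + 0 + 0 = 5 ≡ 1 (mod 2).
  s_3 = 0 + 0 + 1 + 1 + 0 + 1 + 0 + 0 = 3 ≡ 1 (mod 2).
  s_4 = 0 + 0 + 1 + 1 + 0 + 1 + 0 + 0 = 3 ≡ 1 (mod 2).
s = (0, 1, 1, 1)^T — this equals column 7 of H (binary 0111), so error is at position 7.
Correct: flip bit 7 of r = 000111100011000 to get c = 000111000011000.


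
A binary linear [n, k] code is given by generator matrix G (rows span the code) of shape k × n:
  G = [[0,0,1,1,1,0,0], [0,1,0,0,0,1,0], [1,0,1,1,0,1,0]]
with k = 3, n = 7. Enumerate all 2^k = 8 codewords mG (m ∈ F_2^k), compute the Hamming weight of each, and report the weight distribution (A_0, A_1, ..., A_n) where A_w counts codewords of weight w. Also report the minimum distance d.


Weight distribution: A_0 = 1, A_2 = 1, A_3 = 3, A_4 = 2, A_5 = 1. Minimum distance d = 2.

Enumerate all 2^3 = 8 messages m ∈ F_2^3.
For each, compute codeword c = mG in F_2^7, then tally its weight.
  m = 000 → c = 0000000, weight = 0.
  m = 100 → c = 0011100, weight = 3.
  m = 010 → c = 0100010, weight = 2.
  m = 110 → c = 0111110, weight = 5.
  m = 001 → c = 1011010, weight = 4.
  m = 101 → c = 1000110, weight = 3.
  m = 011 → c = 1111000, weight = 4.
  m = 111 → c = 1100100, weight = 3.
Tally weights:
  weight 0: 1 codewords.
  weight 2: 1 codewords.
  weight 3: 3 codewords.
  weight 4: 2 codewords.
  weight 5: 1 codewords.
Minimum distance d = smallest w > 0 with A_w > 0 = 2.
Sanity: Σ A_w = 8 = 2^3 = 8 ✓.


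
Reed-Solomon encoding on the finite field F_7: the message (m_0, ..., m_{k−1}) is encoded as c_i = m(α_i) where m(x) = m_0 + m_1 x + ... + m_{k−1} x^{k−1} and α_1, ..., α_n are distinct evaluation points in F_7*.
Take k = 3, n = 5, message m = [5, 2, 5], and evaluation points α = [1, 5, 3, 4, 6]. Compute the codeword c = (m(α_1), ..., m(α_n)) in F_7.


c = [5, 0, 0, 2, 1]

Message polynomial: m(x) = 5 + 2·x + 5·x^2 (mod 7).
For each evaluation point α_i, compute m(α_i) mod 7:
  α_1 = 1: Horner steps 5 → 0 → 5, so m(1) = 5.
  α_2 = 5: Horner steps 5 → 6 → 0, so m(5) = 0.
  α_3 = 3: Horner steps 5 → 3 → 0, so m(3) = 0.
  α_4 = 4: Horner steps 5 → 1 → 2, so m(4) = 2.
  α_5 = 6: Horner steps 5 → 4 → 1, so m(6) = 1.
Codeword c = [5, 0, 0, 2, 1] ∈ F_7^5.


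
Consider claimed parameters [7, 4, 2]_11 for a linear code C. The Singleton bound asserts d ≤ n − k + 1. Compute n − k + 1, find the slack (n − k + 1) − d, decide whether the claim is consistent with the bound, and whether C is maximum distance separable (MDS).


Singleton RHS = n − k + 1 = 4, slack = 2, bound satisfied, not MDS.

Singleton bound: d ≤ n − k + 1.
Here n = 7, k = 4, so n − k + 1 = 4.
Given d = 2, check d ≤ 4: YES.
Slack = (n − k + 1) − d = 2.
The code is NOT MDS (slack = 2 > 0).
Description: the claimed parameters are [7, 4, 2]_11; such a code would be non-MDS.


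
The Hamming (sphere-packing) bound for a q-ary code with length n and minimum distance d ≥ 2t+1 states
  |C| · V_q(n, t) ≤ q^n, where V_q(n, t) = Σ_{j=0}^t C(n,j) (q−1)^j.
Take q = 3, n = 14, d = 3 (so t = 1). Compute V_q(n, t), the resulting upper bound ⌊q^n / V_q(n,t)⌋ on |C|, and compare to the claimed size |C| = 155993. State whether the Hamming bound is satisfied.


V_q(n, t) = 29, q^n = 4782969, Hamming bound = 164929, |C| = 155993 ≤ bound (satisfied).

Step 1: Compute V_q(n, t) = Σ_{j=0}^1 C(n, j) (q−1)^j.
  j = 0: C(14,0)·(2)^0 = 1·1 = 1.
  j = 1: C(14,1)·(2)^1 = 14·2 = 28.
  V_q(n, t) = 1 + 28 = 29.
Step 2: q^n = 3^14 = 4782969.
Step 3: Hamming bound ⌊q^n / V_q(n,t)⌋ = ⌊4782969/29⌋ = 164929.
Step 4: Compare |C| = 155993 to 164929: satisfied.
The claimed |C| lies below the Hamming bound.


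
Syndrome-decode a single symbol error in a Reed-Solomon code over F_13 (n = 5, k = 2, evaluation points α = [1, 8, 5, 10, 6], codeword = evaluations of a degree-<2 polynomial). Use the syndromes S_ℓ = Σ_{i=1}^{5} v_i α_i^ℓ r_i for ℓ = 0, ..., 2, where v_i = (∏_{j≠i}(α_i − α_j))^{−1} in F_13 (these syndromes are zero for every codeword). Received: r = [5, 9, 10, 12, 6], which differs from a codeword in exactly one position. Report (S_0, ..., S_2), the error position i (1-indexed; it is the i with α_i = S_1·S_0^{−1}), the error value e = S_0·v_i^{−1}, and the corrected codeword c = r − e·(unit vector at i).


S = (5, 12, 8), error at position 3, error magnitude e = 12, c = [5, 9, 11, 12, 6].

Step 1: column multipliers v_i = (∏_{j≠i}(α_i − α_j))^{−1} mod 13.
  i = 1 (α = 1): (1−8)(1−5)(1−10)(1−6) = (−7)·(−4)·(−9)·(−5) = 1260 ≡ 12, so v_1 = 12^{−1} = 12 (mod 13).
  i = 2 (α = 8): (8−1)(8−5)(8−10)(8−6) = 7·3·(−2)·2 = −84 ≡ 7, so v_2 = 7^{−1} = 2 (mod 13).
  i = 3 (α = 5): (5−1)(5−8)(5−10)(5−6) = 4·(−3)·(−5)·(−1) = −60 ≡ 5, so v_3 = 5^{−1} = 8 (mod 13).
  i = 4 (α = 10): (10−1)(10−8)(10−5)(10−6) = 9·2·5·4 = 360 ≡ 9, so v_4 = 9^{−1} = 3 (mod 13).
  i = 5 (α = 6): (6−1)(6−8)(6−5)(6−10) = 5·(−2)·1·(−4) = 40 ≡ 1, so v_5 = 1^{−1} = 1 (mod 13).
  v = [12, 2, 8, 3, 1].
Step 2: syndromes of r = [5, 9, 10, 12, 6] (all sums mod 13).
  S_0 = Σ v_i r_i = 12·5 + 2·9 + 8·10 + 3·12 + 1·6 = 200 ≡ 5.
  S_1 = Σ v_i α_i r_i = 12·1·5 + 2·8·9 + 8·5·10 + 3·10·12 + 1·6·6 = 1000 ≡ 12.
  α_i^2 mod 13 = [1, 12, 12, 9, 10].
  S_2 = Σ v_i α_i^2 r_i = 12·1·5 + 2·12·9 + 8·12·10 + 3·9·12 + 1·10·6 = 1620 ≡ 8.
  S = (5, 12, 8) ≠ 0, so r is not a codeword (an error is present).
Step 3: locate the error. For a single error e at position i, S_ℓ = v_i·e·α_i^ℓ, so α_err = S_1/S_0.
  S_0^{−1} = 5^{−1} = 8 (mod 13), so α_err = 12·8 = 96 ≡ 5 = α_3. Error position i = 3.
  Consistency check: S_2/S_1 = 8·12 = 96 ≡ 5 = α_err ✓ (single-error assumption holds).
Step 4: error magnitude e = S_0/v_3 = S_0·∏_{j≠3}(α_3 − α_j) = 5·5 = 25 ≡ 12 (mod 13).
Step 5: correct position 3: c_3 = r_3 − e = 10 − 12 ≡ 11 (mod 13). Hence c = [5, 9, 11, 12, 6].
  Check: interpolating c through the α_i gives m(x) = 10 + 8·x (degree < 2) with m(α_i) = c_i for every i, so c is indeed a codeword.


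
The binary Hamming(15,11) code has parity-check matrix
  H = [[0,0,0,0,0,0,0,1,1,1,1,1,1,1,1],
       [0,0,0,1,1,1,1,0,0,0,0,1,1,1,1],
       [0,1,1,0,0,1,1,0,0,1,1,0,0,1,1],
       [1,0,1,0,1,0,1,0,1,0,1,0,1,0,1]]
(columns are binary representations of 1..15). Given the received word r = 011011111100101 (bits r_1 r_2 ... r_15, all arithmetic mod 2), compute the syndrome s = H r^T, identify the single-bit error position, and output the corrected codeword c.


s = (1, 1, 0, 0)^T, error position = 12, corrected codeword c = 011011111101101

Compute s = H r^T mod 2 one row at a time:
  s_1 = 1 + 1 + 1 + 0 + 0 + 1 + 0 + 1 = 5 ≡ 1 (mod 2).
  s_2 = 0 + 1 + 1 + 1 + 0 + 1 + 0 + 1 = 5 ≡ 1 (mod 2).
  s_3 = 1 + 1 + 1 + 1 + 1 + 0 + 0 + 1 = 6 ≡ 0 (mod 2).
  s_4 = 0 + 1 + 1 + 1 + 1 + 0 + 1 + 1 = 6 ≡ 0 (mod 2).
s = (1, 1, 0, 0)^T — this equals column 12 of H (binary 1100), so error is at position 12.
Correct: flip bit 12 of r = 011011111100101 to get c = 011011111101101.


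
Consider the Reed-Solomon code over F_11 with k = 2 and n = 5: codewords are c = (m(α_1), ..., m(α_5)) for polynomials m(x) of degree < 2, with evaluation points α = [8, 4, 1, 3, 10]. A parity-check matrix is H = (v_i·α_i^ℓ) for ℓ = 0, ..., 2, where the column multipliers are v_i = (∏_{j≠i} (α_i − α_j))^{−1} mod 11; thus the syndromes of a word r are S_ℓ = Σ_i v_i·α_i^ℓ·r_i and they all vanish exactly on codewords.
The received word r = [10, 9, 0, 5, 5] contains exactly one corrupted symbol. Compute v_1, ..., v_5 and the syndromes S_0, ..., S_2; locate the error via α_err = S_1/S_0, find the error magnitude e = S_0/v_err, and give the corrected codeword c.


S = (3, 9, 5), error at position 4, error magnitude e = 10, c = [10, 9, 0, 6, 5].

Step 1: column multipliers v_i = (∏_{j≠i}(α_i − α_j))^{−1} mod 11.
  i = 1 (α = 8): (8−4)(8−1)(8−3)(8−10) = 4·7·5·(−2) = −280 ≡ 6, so v_1 = 6^{−1} = 2 (mod 11).
  i = 2 (α = 4): (4−8)(4−1)(4−3)(4−10) = (−4)·3·1·(−6) = 72 ≡ 6, so v_2 = 6^{−1} = 2 (mod 11).
  i = 3 (α = 1): (1−8)(1−4)(1−3)(1−10) = (−7)·(−3)·(−2)·(−9) = 378 ≡ 4, so v_3 = 4^{−1} = 3 (mod 11).
  i = 4 (α = 3): (3−8)(3−4)(3−1)(3−10) = (−5)·(−1)·2·(−7) = −70 ≡ 7, so v_4 = 7^{−1} = 8 (mod 11).
  i = 5 (α = 10): (10−8)(10−4)(10−1)(10−3) = 2·6·9·7 = 756 ≡ 8, so v_5 = 8^{−1} = 7 (mod 11).
  v = [2, 2, 3, 8, 7].
Step 2: syndromes of r = [10, 9, 0, 5, 5] (all sums mod 11).
  S_0 = Σ v_i r_i = 2·10 + 2·9 + 3·0 + 8·5 + 7·5 = 113 ≡ 3.
  S_1 = Σ v_i α_i r_i = 2·8·10 + 2·4·9 + 3·1·0 + 8·3·5 + 7·10·5 = 702 ≡ 9.
  α_i^2 mod 11 = [9, 5, 1, 9, 1].
  S_2 = Σ v_i α_i^2 r_i = 2·9·10 + 2·5·9 + 3·1·0 + 8·9·5 + 7·1·5 = 665 ≡ 5.
  S = (3, 9, 5) ≠ 0, so r is not a codeword (an error is present).
Step 3: locate the error. For a single error e at position i, S_ℓ = v_i·e·α_i^ℓ, so α_err = S_1/S_0.
  S_0^{−1} = 3^{−1} = 4 (mod 11), so α_err = 9·4 = 36 ≡ 3 = α_4. Error position i = 4.
  Consistency check: S_2/S_1 = 5·5 = 25 ≡ 3 = α_err ✓ (single-error assumption holds).
Step 4: error magnitude e = S_0/v_4 = S_0·∏_{j≠4}(α_4 − α_j) = 3·7 = 21 ≡ 10 (mod 11).
Step 5: correct position 4: c_4 = r_4 − e = 5 − 10 ≡ 6 (mod 11). Hence c = [10, 9, 0, 6, 5].
  Check: interpolating c through the α_i gives m(x) = 8 + 3·x (degree < 2) with m(α_i) = c_i for every i, so c is indeed a codeword.


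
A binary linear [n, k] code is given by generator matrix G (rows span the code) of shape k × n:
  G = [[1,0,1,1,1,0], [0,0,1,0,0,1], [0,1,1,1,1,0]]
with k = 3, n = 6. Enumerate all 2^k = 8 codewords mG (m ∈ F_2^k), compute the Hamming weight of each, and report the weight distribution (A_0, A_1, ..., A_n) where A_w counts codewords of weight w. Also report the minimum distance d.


Weight distribution: A_0 = 1, A_2 = 2, A_4 = 5. Minimum distance d = 2.

Enumerate all 2^3 = 8 messages m ∈ F_2^3.
For each, compute codeword c = mG in F_2^6, then tally its weight.
  m = 000 → c = 000000, weight = 0.
  m = 100 → c = 101110, weight = 4.
  m = 010 → c = 001001, weight = 2.
  m = 110 → c = 100111, weight = 4.
  m = 001 → c = 011110, weight = 4.
  m = 101 → c = 110000, weight = 2.
  m = 011 → c = 010111, weight = 4.
  m = 111 → c = 111001, weight = 4.
Tally weights:
  weight 0: 1 codewords.
  weight 2: 2 codewords.
  weight 4: 5 codewords.
Minimum distance d = smallest w > 0 with A_w > 0 = 2.
Sanity: Σ A_w = 8 = 2^3 = 8 ✓.


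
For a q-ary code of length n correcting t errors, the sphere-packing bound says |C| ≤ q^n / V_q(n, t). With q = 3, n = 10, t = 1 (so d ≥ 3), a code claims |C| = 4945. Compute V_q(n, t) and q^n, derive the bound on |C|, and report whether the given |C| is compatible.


V_q(n, t) = 21, q^n = 59049, Hamming bound = 2811, |C| = 4945 > bound (violated).

Step 1: Compute V_q(n, t) = Σ_{j=0}^1 C(n, j) (q−1)^j.
  j = 0: C(10,0)·(2)^0 = 1·1 = 1.
  j = 1: C(10,1)·(2)^1 = 10·2 = 20.
  V_q(n, t) = 1 + 20 = 21.
Step 2: q^n = 3^10 = 59049.
Step 3: Hamming bound ⌊q^n / V_q(n,t)⌋ = ⌊59049/21⌋ = 2811.
Step 4: Compare |C| = 4945 to 2811: violated.
The claimed |C| lies above the Hamming bound, so no 3-ary code of length 10 with d ≥ 3 can have 4945 codewords.


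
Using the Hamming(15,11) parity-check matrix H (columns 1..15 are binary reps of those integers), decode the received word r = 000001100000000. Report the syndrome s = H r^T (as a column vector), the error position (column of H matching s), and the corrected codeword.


s = (0, 0, 0, 1)^T, error position = 1, corrected codeword c = 100001100000000

Compute s = H r^T mod 2 one row at a time:
  s_1 = 0 + 0 + 0 + 0 + 0 + 0 + 0 + 0 = 0 ≡ 0 (mod 2).
  s_2 = 0 + 0 + 1 + 1 + 0 + 0 + 0 + 0 = 2 ≡ 0 (mod 2).
  s_3 = 0 + 0 + 1 + 1 + 0 + 0 + 0 + 0 = 2 ≡ 0 (mod 2).
  s_4 = 0 + 0 + 0 + 1 + 0 + 0 + 0 + 0 = 1 ≡ 1 (mod 2).
s = (0, 0, 0, 1)^T — this equals column 1 of H (binary 0001), so error is at position 1.
Correct: flip bit 1 of r = 000001100000000 to get c = 100001100000000.


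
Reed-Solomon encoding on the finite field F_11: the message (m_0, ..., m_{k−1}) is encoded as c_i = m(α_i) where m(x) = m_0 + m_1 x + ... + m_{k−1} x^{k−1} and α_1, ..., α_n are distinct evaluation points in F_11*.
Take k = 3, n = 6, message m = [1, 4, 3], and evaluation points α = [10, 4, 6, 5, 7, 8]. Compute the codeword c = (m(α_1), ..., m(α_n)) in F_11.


c = [0, 10, 1, 8, 0, 5]

Message polynomial: m(x) = 1 + 4·x + 3·x^2 (mod 11).
For each evaluation point α_i, compute m(α_i) mod 11:
  α_1 = 10: Horner steps 3 → 1 → 0, so m(10) = 0.
  α_2 = 4: Horner steps 3 → 5 → 10, so m(4) = 10.
  α_3 = 6: Horner steps 3 → 0 → 1, so m(6) = 1.
  α_4 = 5: Horner steps 3 → 8 → 8, so m(5) = 8.
  α_5 = 7: Horner steps 3 → 3 → 0, so m(7) = 0.
  α_6 = 8: Horner steps 3 → 6 → 5, so m(8) = 5.
Codeword c = [0, 10, 1, 8, 0, 5] ∈ F_11^6.


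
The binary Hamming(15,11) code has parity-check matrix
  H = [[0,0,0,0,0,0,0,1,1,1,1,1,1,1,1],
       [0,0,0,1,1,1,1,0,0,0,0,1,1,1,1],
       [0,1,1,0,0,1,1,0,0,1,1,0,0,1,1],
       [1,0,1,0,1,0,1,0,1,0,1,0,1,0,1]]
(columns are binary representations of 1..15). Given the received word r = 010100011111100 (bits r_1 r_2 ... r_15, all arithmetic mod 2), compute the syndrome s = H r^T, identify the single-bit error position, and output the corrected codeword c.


s = (0, 1, 1, 1)^T, error position = 7, corrected codeword c = 010100111111100

Compute s = H r^T mod 2 one row at a time:
  s_1 = 1 + 1 + 1 + 1 + 1 + 1 + 0 + 0 = 6 ≡ 0 (mod 2).
  s_2 = 1 + 0 + 0 + 0 + 1 + 1 + 0 + 0 = 3 ≡ 1 (mod 2).
  s_3 = 1 + 0 + 0 + 0 + 1 + 1 + 0 + 0 = 3 ≡ 1 (mod 2).
  s_4 = 0 + 0 + 0 + 0 + 1 + 1 + 1 + 0 = 3 ≡ 1 (mod 2).
s = (0, 1, 1, 1)^T — this equals column 7 of H (binary 0111), so error is at position 7.
Correct: flip bit 7 of r = 010100011111100 to get c = 010100111111100.


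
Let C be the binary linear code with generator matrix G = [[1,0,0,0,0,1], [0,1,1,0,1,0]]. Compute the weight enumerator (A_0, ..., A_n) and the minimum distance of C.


Weight distribution: A_0 = 1, A_2 = 1, A_3 = 1, A_5 = 1. Minimum distance d = 2.

Enumerate all 2^2 = 4 messages m ∈ F_2^2.
For each, compute codeword c = mG in F_2^6, then tally its weight.
  m = 00 → c = 000000, weight = 0.
  m = 10 → c = 100001, weight = 2.
  m = 01 → c = 011010, weight = 3.
  m = 11 → c = 111011, weight = 5.
Tally weights:
  weight 0: 1 codewords.
  weight 2: 1 codewords.
  weight 3: 1 codewords.
  weight 5: 1 codewords.
Minimum distance d = smallest w > 0 with A_w > 0 = 2.
Sanity: Σ A_w = 4 = 2^2 = 4 ✓.


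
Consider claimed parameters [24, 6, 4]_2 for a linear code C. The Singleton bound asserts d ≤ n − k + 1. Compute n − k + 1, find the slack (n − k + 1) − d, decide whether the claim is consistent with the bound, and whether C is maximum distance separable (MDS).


Singleton RHS = n − k + 1 = 19, slack = 15, bound satisfied, not MDS.

Singleton bound: d ≤ n − k + 1.
Here n = 24, k = 6, so n − k + 1 = 19.
Given d = 4, check d ≤ 19: YES.
Slack = (n − k + 1) − d = 15.
The code is NOT MDS (slack = 15 > 0).
Description: the claimed parameters are [24, 6, 4]_2; such a code would be non-MDS.


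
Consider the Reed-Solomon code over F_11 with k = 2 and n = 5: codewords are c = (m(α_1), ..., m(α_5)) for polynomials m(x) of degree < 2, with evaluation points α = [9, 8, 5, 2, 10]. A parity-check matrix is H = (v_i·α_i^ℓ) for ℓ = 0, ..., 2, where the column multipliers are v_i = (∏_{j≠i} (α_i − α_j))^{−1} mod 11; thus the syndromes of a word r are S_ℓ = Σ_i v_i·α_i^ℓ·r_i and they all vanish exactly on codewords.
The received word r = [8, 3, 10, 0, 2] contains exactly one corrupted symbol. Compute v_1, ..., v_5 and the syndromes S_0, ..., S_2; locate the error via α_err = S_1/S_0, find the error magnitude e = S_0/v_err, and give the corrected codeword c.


S = (7, 3, 6), error at position 4, error magnitude e = 5, c = [8, 3, 10, 6, 2].

Step 1: column multipliers v_i = (∏_{j≠i}(α_i − α_j))^{−1} mod 11.
  i = 1 (α = 9): (9−8)(9−5)(9−2)(9−10) = 1·4·7·(−1) = −28 ≡ 5, so v_1 = 5^{−1} = 9 (mod 11).
  i = 2 (α = 8): (8−9)(8−5)(8−2)(8−10) = (−1)·3·6·(−2) = 36 ≡ 3, so v_2 = 3^{−1} = 4 (mod 11).
  i = 3 (α = 5): (5−9)(5−8)(5−2)(5−10) = (−4)·(−3)·3·(−5) = −180 ≡ 7, so v_3 = 7^{−1} = 8 (mod 11).
  i = 4 (α = 2): (2−9)(2−8)(2−5)(2−10) = (−7)·(−6)·(−3)·(−8) = 1008 ≡ 7, so v_4 = 7^{−1} = 8 (mod 11).
  i = 5 (α = 10): (10−9)(10−8)(10−5)(10−2) = 1·2·5·8 = 80 ≡ 3, so v_5 = 3^{−1} = 4 (mod 11).
  v = [9, 4, 8, 8, 4].
Step 2: syndromes of r = [8, 3, 10, 0, 2] (all sums mod 11).
  S_0 = Σ v_i r_i = 9·8 + 4·3 + 8·10 + 8·0 + 4·2 = 172 ≡ 7.
  S_1 = Σ v_i α_i r_i = 9·9·8 + 4·8·3 + 8·5·10 + 8·2·0 + 4·10·2 = 1224 ≡ 3.
  α_i^2 mod 11 = [4, 9, 3, 4, 1].
  S_2 = Σ v_i α_i^2 r_i = 9·4·8 + 4·9·3 + 8·3·10 + 8·4·0 + 4·1·2 = 644 ≡ 6.
  S = (7, 3, 6) ≠ 0, so r is not a codeword (an error is present).
Step 3: locate the error. For a single error e at position i, S_ℓ = v_i·e·α_i^ℓ, so α_err = S_1/S_0.
  S_0^{−1} = 7^{−1} = 8 (mod 11), so α_err = 3·8 = 24 ≡ 2 = α_4. Error position i = 4.
  Consistency check: S_2/S_1 = 6·4 = 24 ≡ 2 = α_err ✓ (single-error assumption holds).
Step 4: error magnitude e = S_0/v_4 = S_0·∏_{j≠4}(α_4 − α_j) = 7·7 = 49 ≡ 5 (mod 11).
Step 5: correct position 4: c_4 = r_4 − e = 0 − 5 ≡ 6 (mod 11). Hence c = [8, 3, 10, 6, 2].
  Check: interpolating c through the α_i gives m(x) = 7 + 5·x (degree < 2) with m(α_i) = c_i for every i, so c is indeed a codeword.


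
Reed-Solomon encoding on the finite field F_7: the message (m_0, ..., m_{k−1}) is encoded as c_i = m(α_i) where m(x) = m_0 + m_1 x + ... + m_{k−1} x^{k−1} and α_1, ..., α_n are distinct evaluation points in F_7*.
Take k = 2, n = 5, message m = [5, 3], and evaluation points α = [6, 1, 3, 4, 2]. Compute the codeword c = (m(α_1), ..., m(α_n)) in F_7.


c = [2, 1, 0, 3, 4]

Message polynomial: m(x) = 5 + 3·x (mod 7).
For each evaluation point α_i, compute m(α_i) mod 7:
  α_1 = 6: Horner steps 3 → 2, so m(6) = 2.
  α_2 = 1: Horner steps 3 → 1, so m(1) = 1.
  α_3 = 3: Horner steps 3 → 0, so m(3) = 0.
  α_4 = 4: Horner steps 3 → 3, so m(4) = 3.
  α_5 = 2: Horner steps 3 → 4, so m(2) = 4.
Codeword c = [2, 1, 0, 3, 4] ∈ F_7^5.


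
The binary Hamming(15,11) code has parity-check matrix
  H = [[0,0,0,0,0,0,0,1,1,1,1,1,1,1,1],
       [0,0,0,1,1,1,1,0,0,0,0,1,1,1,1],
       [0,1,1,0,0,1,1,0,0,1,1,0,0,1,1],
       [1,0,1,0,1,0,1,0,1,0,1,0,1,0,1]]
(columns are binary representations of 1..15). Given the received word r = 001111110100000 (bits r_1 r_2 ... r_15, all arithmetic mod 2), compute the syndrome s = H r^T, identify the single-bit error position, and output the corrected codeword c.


s = (0, 0, 0, 1)^T, error position = 1, corrected codeword c = 101111110100000

Compute s = H r^T mod 2 one row at a time:
  s_1 = 1 + 0 + 1 + 0 + 0 + 0 + 0 + 0 = 2 ≡ 0 (mod 2).
  s_2 = 1 + 1 + 1 + 1 + 0 + 0 + 0 + 0 = 4 ≡ 0 (mod 2).
  s_3 = 0 + 1 + 1 + 1 + 1 + 0 + 0 + 0 = 4 ≡ 0 (mod 2).
  s_4 = 0 + 1 + 1 + 1 + 0 + 0 + 0 + 0 = 3 ≡ 1 (mod 2).
s = (0, 0, 0, 1)^T — this equals column 1 of H (binary 0001), so error is at position 1.
Correct: flip bit 1 of r = 001111110100000 to get c = 101111110100000.


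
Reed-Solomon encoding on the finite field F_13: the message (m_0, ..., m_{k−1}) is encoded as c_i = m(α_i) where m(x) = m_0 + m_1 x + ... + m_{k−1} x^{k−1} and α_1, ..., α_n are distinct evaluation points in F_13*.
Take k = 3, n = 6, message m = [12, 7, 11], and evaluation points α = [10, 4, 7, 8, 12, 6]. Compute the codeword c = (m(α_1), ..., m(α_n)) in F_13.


c = [12, 8, 2, 5, 3, 8]

Message polynomial: m(x) = 12 + 7·x + 11·x^2 (mod 13).
For each evaluation point α_i, compute m(α_i) mod 13:
  α_1 = 10: Horner steps 11 → 0 → 12, so m(10) = 12.
  α_2 = 4: Horner steps 11 → 12 → 8, so m(4) = 8.
  α_3 = 7: Horner steps 11 → 6 → 2, so m(7) = 2.
  α_4 = 8: Horner steps 11 → 4 → 5, so m(8) = 5.
  α_5 = 12: Horner steps 11 → 9 → 3, so m(12) = 3.
  α_6 = 6: Horner steps 11 → 8 → 8, so m(6) = 8.
Codeword c = [12, 8, 2, 5, 3, 8] ∈ F_13^6.


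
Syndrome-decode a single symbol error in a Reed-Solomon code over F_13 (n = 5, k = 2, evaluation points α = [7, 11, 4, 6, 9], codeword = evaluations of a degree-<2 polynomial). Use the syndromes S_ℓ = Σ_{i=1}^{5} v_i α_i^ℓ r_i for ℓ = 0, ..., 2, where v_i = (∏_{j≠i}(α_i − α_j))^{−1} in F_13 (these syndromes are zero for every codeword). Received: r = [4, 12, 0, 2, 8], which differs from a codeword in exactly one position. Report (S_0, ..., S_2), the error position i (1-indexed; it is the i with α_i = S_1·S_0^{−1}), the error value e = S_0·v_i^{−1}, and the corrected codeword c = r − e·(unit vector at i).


S = (1, 4, 3), error at position 3, error magnitude e = 2, c = [4, 12, 11, 2, 8].

Step 1: column multipliers v_i = (∏_{j≠i}(α_i − α_j))^{−1} mod 13.
  i = 1 (α = 7): (7−11)(7−4)(7−6)(7−9) = (−4)·3·1·(−2) = 24 ≡ 11, so v_1 = 11^{−1} = 6 (mod 13).
  i = 2 (α = 11): (11−7)(11−4)(11−6)(11−9) = 4·7·5·2 = 280 ≡ 7, so v_2 = 7^{−1} = 2 (mod 13).
  i = 3 (α = 4): (4−7)(4−11)(4−6)(4−9) = (−3)·(−7)·(−2)·(−5) = 210 ≡ 2, so v_3 = 2^{−1} = 7 (mod 13).
  i = 4 (α = 6): (6−7)(6−11)(6−4)(6−9) = (−1)·(−5)·2·(−3) = −30 ≡ 9, so v_4 = 9^{−1} = 3 (mod 13).
  i = 5 (α = 9): (9−7)(9−11)(9−4)(9−6) = 2·(−2)·5·3 = −60 ≡ 5, so v_5 = 5^{−1} = 8 (mod 13).
  v = [6, 2, 7, 3, 8].
Step 2: syndromes of r = [4, 12, 0, 2, 8] (all sums mod 13).
  S_0 = Σ v_i r_i = 6·4 + 2·12 + 7·0 + 3·2 + 8·8 = 118 ≡ 1.
  S_1 = Σ v_i α_i r_i = 6·7·4 + 2·11·12 + 7·4·0 + 3·6·2 + 8·9·8 = 1044 ≡ 4.
  α_i^2 mod 13 = [10, 4, 3, 10, 3].
  S_2 = Σ v_i α_i^2 r_i = 6·10·4 + 2·4·12 + 7·3·0 + 3·10·2 + 8·3·8 = 588 ≡ 3.
  S = (1, 4, 3) ≠ 0, so r is not a codeword (an error is present).
Step 3: locate the error. For a single error e at position i, S_ℓ = v_i·e·α_i^ℓ, so α_err = S_1/S_0.
  S_0^{−1} = 1^{−1} = 1 (mod 13), so α_err = 4·1 = 4 ≡ 4 = α_3. Error position i = 3.
  Consistency check: S_2/S_1 = 3·10 = 30 ≡ 4 = α_err ✓ (single-error assumption holds).
Step 4: error magnitude e = S_0/v_3 = S_0·∏_{j≠3}(α_3 − α_j) = 1·2 = 2 ≡ 2 (mod 13).
Step 5: correct position 3: c_3 = r_3 − e = 0 − 2 ≡ 11 (mod 13). Hence c = [4, 12, 11, 2, 8].
  Check: interpolating c through the α_i gives m(x) = 3 + 2·x (degree < 2) with m(α_i) = c_i for every i, so c is indeed a codeword.
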